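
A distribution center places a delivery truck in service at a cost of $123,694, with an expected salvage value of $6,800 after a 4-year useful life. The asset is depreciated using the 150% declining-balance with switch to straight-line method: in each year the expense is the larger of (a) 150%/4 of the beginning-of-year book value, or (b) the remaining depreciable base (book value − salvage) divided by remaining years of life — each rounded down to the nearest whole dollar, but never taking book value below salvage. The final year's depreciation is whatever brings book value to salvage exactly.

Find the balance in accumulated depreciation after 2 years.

Depreciable base = $123,694 − $6,800 = $116,894.
Year 1: DB = ⌊$123,694 × 150%/4⌋ = $46,385; SL = ⌊$116,894/4⌋ = $29,223 → take DB $46,385. Book value $77,309.
Year 2: DB = ⌊$77,309 × 150%/4⌋ = $28,990; SL = ⌊$70,509/3⌋ = $23,503 → take DB $28,990. Book value $48,319.
Accumulated through year 2 = $123,694 − $48,319 = $75,375.

$75,375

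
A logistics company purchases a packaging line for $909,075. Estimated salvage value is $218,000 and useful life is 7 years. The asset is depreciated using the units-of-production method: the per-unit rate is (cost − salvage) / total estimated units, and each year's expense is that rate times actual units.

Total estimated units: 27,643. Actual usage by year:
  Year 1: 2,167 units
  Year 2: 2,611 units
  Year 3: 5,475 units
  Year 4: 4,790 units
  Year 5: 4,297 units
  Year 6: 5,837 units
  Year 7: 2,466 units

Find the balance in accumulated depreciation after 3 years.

Depreciable base = $909,075 − $218,000 = $691,075.
Rate = $691,075 / 27,643 units = $25 per unit.
Year 1: 2,167 × $25 = $54,175. Book value $854,900.
Year 2: 2,611 × $25 = $65,275. Book value $789,625.
Year 3: 5,475 × $25 = $136,875. Book value $652,750.
Accumulated through year 3 = $909,075 − $652,750 = $256,325.

$256,325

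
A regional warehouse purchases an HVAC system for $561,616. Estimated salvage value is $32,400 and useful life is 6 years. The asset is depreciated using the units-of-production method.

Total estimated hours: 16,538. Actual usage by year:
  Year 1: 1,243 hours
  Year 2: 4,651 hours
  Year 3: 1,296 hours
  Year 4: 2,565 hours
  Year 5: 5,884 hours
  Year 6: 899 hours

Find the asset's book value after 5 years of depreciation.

Depreciable base = $561,616 − $32,400 = $529,216.
Rate = $529,216 / 16,538 hours = $32 per hour.
Year 1: 1,243 × $32 = $39,776. Book value $521,840.
Year 2: 4,651 × $32 = $148,832. Book value $373,008.
Year 3: 1,296 × $32 = $41,472. Book value $331,536.
Year 4: 2,565 × $32 = $82,080. Book value $249,456.
Year 5: 5,884 × $32 = $188,288. Book value $61,168.

$61,168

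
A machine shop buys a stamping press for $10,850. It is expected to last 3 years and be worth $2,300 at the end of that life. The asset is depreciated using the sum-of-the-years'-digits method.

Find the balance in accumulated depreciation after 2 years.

$7,125

Depreciable base = $10,850 − $2,300 = $8,550.
Sum of the years' digits = 3+2+1 = 6.
Year 1: $8,550 × 3/6 = $4,275. Book value $6,575.
Year 2: $8,550 × 2/6 = $2,850. Book value $3,725.
Accumulated through year 2 = $10,850 − $3,725 = $7,125.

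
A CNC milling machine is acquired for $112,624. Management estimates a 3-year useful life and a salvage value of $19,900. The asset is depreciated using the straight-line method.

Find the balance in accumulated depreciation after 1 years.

$30,908

Depreciable base = $112,624 − $19,900 = $92,724.
Annual expense = $92,724 / 3 = $30,908.
End of year 1: book value $81,716.
Accumulated through year 1 = $112,624 − $81,716 = $30,908.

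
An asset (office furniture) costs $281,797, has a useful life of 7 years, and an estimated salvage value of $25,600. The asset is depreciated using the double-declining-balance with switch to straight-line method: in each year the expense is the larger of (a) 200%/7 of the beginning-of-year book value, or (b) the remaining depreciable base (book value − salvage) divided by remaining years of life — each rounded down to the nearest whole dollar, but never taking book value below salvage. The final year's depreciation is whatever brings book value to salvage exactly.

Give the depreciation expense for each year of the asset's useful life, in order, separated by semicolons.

$80,513; $57,509; $41,078; $29,342; $20,958; $14,970; $11,827

Depreciable base = $281,797 − $25,600 = $256,197.
Year 1: DB = ⌊$281,797 × 200%/7⌋ = $80,513; SL = ⌊$256,197/7⌋ = $36,599 → take DB $80,513. Book value $201,284.
Year 2: DB = ⌊$201,284 × 200%/7⌋ = $57,509; SL = ⌊$175,684/6⌋ = $29,280 → take DB $57,509. Book value $143,775.
Year 3: DB = ⌊$143,775 × 200%/7⌋ = $41,078; SL = ⌊$118,175/5⌋ = $23,635 → take DB $41,078. Book value $102,697.
Year 4: DB = ⌊$102,697 × 200%/7⌋ = $29,342; SL = ⌊$77,097/4⌋ = $19,274 → take DB $29,342. Book value $73,355.
Year 5: DB = ⌊$73,355 × 200%/7⌋ = $20,958; SL = ⌊$47,755/3⌋ = $15,918 → take DB $20,958. Book value $52,397.
Year 6: DB = ⌊$52,397 × 200%/7⌋ = $14,970; SL = ⌊$26,797/2⌋ = $13,398 → take DB $14,970. Book value $37,427.
Year 7 (final): $37,427 − $25,600 = $11,827. Book value $25,600.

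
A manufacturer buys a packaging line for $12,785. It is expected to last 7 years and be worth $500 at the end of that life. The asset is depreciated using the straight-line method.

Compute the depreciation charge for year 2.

$1,755

Depreciable base = $12,785 − $500 = $12,285.
Annual expense = $12,285 / 7 = $1,755.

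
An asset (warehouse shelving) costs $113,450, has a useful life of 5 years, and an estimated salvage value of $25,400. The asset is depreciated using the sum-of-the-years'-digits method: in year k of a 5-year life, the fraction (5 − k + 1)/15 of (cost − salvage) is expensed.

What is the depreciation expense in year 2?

Depreciable base = $113,450 − $25,400 = $88,050.
Sum of the years' digits = 5+4+3+2+1 = 15.
Year 1: $88,050 × 5/15 = $29,350. Book value $84,100.
Year 2: $88,050 × 4/15 = $23,480. Book value $60,620.

$23,480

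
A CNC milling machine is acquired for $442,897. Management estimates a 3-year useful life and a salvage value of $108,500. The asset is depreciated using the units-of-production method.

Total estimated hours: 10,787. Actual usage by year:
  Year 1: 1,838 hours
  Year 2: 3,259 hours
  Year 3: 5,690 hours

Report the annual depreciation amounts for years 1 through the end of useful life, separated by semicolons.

Depreciable base = $442,897 − $108,500 = $334,397.
Rate = $334,397 / 10,787 hours = $31 per hour.
Year 1: 1,838 × $31 = $56,978. Book value $385,919.
Year 2: 3,259 × $31 = $101,029. Book value $284,890.
Year 3: 5,690 × $31 = $176,390. Book value $108,500.

$56,978; $101,029; $176,390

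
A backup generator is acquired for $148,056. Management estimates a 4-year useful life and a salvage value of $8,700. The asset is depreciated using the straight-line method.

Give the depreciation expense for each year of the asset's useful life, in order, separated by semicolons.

$34,839; $34,839; $34,839; $34,839

Depreciable base = $148,056 − $8,700 = $139,356.
Annual expense = $139,356 / 4 = $34,839.
End of year 1: book value $113,217.
End of year 2: book value $78,378.
End of year 3: book value $43,539.
End of year 4: book value $8,700.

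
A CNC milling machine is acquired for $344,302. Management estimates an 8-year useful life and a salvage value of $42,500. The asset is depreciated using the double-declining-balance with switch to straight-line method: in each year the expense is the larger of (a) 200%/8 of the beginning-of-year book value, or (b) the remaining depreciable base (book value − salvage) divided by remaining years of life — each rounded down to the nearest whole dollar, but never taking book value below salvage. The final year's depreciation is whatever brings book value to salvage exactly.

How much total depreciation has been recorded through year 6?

Depreciable base = $344,302 − $42,500 = $301,802.
Year 1: DB = ⌊$344,302 × 200%/8⌋ = $86,075; SL = ⌊$301,802/8⌋ = $37,725 → take DB $86,075. Book value $258,227.
Year 2: DB = ⌊$258,227 × 200%/8⌋ = $64,556; SL = ⌊$215,727/7⌋ = $30,818 → take DB $64,556. Book value $193,671.
Year 3: DB = ⌊$193,671 × 200%/8⌋ = $48,417; SL = ⌊$151,171/6⌋ = $25,195 → take DB $48,417. Book value $145,254.
Year 4: DB = ⌊$145,254 × 200%/8⌋ = $36,313; SL = ⌊$102,754/5⌋ = $20,550 → take DB $36,313. Book value $108,941.
Year 5: DB = ⌊$108,941 × 200%/8⌋ = $27,235; SL = ⌊$66,441/4⌋ = $16,610 → take DB $27,235. Book value $81,706.
Year 6: DB = ⌊$81,706 × 200%/8⌋ = $20,426; SL = ⌊$39,206/3⌋ = $13,068 → take DB $20,426. Book value $61,280.
Accumulated through year 6 = $344,302 − $61,280 = $283,022.

$283,022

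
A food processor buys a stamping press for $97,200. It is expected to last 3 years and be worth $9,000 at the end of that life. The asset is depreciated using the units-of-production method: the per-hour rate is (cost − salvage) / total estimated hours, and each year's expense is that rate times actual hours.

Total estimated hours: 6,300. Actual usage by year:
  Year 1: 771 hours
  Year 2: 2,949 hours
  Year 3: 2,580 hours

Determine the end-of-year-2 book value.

Depreciable base = $97,200 − $9,000 = $88,200.
Rate = $88,200 / 6,300 hours = $14 per hour.
Year 1: 771 × $14 = $10,794. Book value $86,406.
Year 2: 2,949 × $14 = $41,286. Book value $45,120.

$45,120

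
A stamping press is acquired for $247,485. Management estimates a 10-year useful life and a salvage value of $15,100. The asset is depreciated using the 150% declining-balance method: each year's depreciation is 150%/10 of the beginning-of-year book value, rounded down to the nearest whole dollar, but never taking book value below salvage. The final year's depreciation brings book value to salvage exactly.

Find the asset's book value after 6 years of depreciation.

$93,341

Depreciable base = $247,485 − $15,100 = $232,385.
Year 1: ⌊$247,485 × 150%/10⌋ = $37,122. Book value $210,363.
Year 2: ⌊$210,363 × 150%/10⌋ = $31,554. Book value $178,809.
Year 3: ⌊$178,809 × 150%/10⌋ = $26,821. Book value $151,988.
Year 4: ⌊$151,988 × 150%/10⌋ = $22,798. Book value $129,190.
Year 5: ⌊$129,190 × 150%/10⌋ = $19,378. Book value $109,812.
Year 6: ⌊$109,812 × 150%/10⌋ = $16,471. Book value $93,341.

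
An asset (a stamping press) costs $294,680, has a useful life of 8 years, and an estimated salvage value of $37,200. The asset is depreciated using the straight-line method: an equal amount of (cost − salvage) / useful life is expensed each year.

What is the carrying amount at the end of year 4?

Depreciable base = $294,680 − $37,200 = $257,480.
Annual expense = $257,480 / 8 = $32,185.
End of year 1: book value $262,495.
End of year 2: book value $230,310.
End of year 3: book value $198,125.
End of year 4: book value $165,940.

$165,940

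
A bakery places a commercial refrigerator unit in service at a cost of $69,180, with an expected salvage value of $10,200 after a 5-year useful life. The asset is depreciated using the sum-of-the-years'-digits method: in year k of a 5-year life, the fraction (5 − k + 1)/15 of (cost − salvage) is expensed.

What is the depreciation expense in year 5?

$3,932

Depreciable base = $69,180 − $10,200 = $58,980.
Sum of the years' digits = 5+4+3+2+1 = 15.
Year 1: $58,980 × 5/15 = $19,660. Book value $49,520.
Year 2: $58,980 × 4/15 = $15,728. Book value $33,792.
Year 3: $58,980 × 3/15 = $11,796. Book value $21,996.
Year 4: $58,980 × 2/15 = $7,864. Book value $14,132.
Year 5: $58,980 × 1/15 = $3,932. Book value $10,200.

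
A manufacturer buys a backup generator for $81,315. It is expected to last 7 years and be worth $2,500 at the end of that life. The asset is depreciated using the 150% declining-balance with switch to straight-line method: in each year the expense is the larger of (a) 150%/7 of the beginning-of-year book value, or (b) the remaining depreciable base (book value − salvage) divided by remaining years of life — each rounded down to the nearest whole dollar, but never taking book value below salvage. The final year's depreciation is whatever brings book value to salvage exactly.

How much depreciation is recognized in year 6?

$9,236

Depreciable base = $81,315 − $2,500 = $78,815.
Year 1: DB = ⌊$81,315 × 150%/7⌋ = $17,424; SL = ⌊$78,815/7⌋ = $11,259 → take DB $17,424. Book value $63,891.
Year 2: DB = ⌊$63,891 × 150%/7⌋ = $13,690; SL = ⌊$61,391/6⌋ = $10,231 → take DB $13,690. Book value $50,201.
Year 3: DB = ⌊$50,201 × 150%/7⌋ = $10,757; SL = ⌊$47,701/5⌋ = $9,540 → take DB $10,757. Book value $39,444.
Year 4: DB = ⌊$39,444 × 150%/7⌋ = $8,452; SL = ⌊$36,944/4⌋ = $9,236 → take SL $9,236. Book value $30,208.
Year 5: DB = ⌊$30,208 × 150%/7⌋ = $6,473; SL = ⌊$27,708/3⌋ = $9,236 → take SL $9,236. Book value $20,972.
Year 6: DB = ⌊$20,972 × 150%/7⌋ = $4,494; SL = ⌊$18,472/2⌋ = $9,236 → take SL $9,236. Book value $11,736.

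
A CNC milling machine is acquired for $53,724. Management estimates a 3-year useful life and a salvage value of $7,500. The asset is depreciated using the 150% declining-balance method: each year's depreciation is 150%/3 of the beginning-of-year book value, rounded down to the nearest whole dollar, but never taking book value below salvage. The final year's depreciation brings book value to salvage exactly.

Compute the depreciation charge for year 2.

$13,431

Depreciable base = $53,724 − $7,500 = $46,224.
Year 1: ⌊$53,724 × 150%/3⌋ = $26,862. Book value $26,862.
Year 2: ⌊$26,862 × 150%/3⌋ = $13,431. Book value $13,431.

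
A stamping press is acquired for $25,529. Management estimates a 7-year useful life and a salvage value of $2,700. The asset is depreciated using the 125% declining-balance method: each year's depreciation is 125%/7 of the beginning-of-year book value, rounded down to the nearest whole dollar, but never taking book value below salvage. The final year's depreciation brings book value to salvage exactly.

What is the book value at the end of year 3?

Depreciable base = $25,529 − $2,700 = $22,829.
Year 1: ⌊$25,529 × 125%/7⌋ = $4,558. Book value $20,971.
Year 2: ⌊$20,971 × 125%/7⌋ = $3,744. Book value $17,227.
Year 3: ⌊$17,227 × 125%/7⌋ = $3,076. Book value $14,151.

$14,151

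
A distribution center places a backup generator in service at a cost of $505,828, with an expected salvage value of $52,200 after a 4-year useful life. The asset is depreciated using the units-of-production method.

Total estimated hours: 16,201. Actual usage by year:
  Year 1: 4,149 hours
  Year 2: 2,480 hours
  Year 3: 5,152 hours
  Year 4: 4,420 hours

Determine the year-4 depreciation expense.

Depreciable base = $505,828 − $52,200 = $453,628.
Rate = $453,628 / 16,201 hours = $28 per hour.
Year 1: 4,149 × $28 = $116,172. Book value $389,656.
Year 2: 2,480 × $28 = $69,440. Book value $320,216.
Year 3: 5,152 × $28 = $144,256. Book value $175,960.
Year 4: 4,420 × $28 = $123,760. Book value $52,200.

$123,760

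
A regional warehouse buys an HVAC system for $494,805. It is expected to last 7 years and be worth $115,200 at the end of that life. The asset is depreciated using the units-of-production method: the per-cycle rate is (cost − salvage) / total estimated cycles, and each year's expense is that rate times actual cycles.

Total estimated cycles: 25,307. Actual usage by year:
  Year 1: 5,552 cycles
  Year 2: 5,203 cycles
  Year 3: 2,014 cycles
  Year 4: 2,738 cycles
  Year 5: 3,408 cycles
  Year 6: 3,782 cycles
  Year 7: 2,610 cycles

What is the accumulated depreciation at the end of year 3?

$191,535

Depreciable base = $494,805 − $115,200 = $379,605.
Rate = $379,605 / 25,307 cycles = $15 per cycle.
Year 1: 5,552 × $15 = $83,280. Book value $411,525.
Year 2: 5,203 × $15 = $78,045. Book value $333,480.
Year 3: 2,014 × $15 = $30,210. Book value $303,270.
Accumulated through year 3 = $494,805 − $303,270 = $191,535.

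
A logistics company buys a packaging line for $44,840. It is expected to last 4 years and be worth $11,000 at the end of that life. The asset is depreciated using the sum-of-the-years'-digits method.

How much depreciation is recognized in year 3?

Depreciable base = $44,840 − $11,000 = $33,840.
Sum of the years' digits = 4+3+2+1 = 10.
Year 1: $33,840 × 4/10 = $13,536. Book value $31,304.
Year 2: $33,840 × 3/10 = $10,152. Book value $21,152.
Year 3: $33,840 × 2/10 = $6,768. Book value $14,384.

$6,768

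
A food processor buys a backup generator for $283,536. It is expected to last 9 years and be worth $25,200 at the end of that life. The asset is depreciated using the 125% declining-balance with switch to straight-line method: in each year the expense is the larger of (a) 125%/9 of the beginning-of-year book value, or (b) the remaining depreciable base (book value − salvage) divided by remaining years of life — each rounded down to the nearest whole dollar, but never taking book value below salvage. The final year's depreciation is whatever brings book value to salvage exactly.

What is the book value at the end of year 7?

Depreciable base = $283,536 − $25,200 = $258,336.
Year 1: DB = ⌊$283,536 × 125%/9⌋ = $39,380; SL = ⌊$258,336/9⌋ = $28,704 → take DB $39,380. Book value $244,156.
Year 2: DB = ⌊$244,156 × 125%/9⌋ = $33,910; SL = ⌊$218,956/8⌋ = $27,369 → take DB $33,910. Book value $210,246.
Year 3: DB = ⌊$210,246 × 125%/9⌋ = $29,200; SL = ⌊$185,046/7⌋ = $26,435 → take DB $29,200. Book value $181,046.
Year 4: DB = ⌊$181,046 × 125%/9⌋ = $25,145; SL = ⌊$155,846/6⌋ = $25,974 → take SL $25,974. Book value $155,072.
Year 5: DB = ⌊$155,072 × 125%/9⌋ = $21,537; SL = ⌊$129,872/5⌋ = $25,974 → take SL $25,974. Book value $129,098.
Year 6: DB = ⌊$129,098 × 125%/9⌋ = $17,930; SL = ⌊$103,898/4⌋ = $25,974 → take SL $25,974. Book value $103,124.
Year 7: DB = ⌊$103,124 × 125%/9⌋ = $14,322; SL = ⌊$77,924/3⌋ = $25,974 → take SL $25,974. Book value $77,150.

$77,150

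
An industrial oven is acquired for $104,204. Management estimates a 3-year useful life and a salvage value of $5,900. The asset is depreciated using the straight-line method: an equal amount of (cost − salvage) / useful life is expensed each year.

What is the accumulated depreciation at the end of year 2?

$65,536

Depreciable base = $104,204 − $5,900 = $98,304.
Annual expense = $98,304 / 3 = $32,768.
End of year 1: book value $71,436.
End of year 2: book value $38,668.
Accumulated through year 2 = $104,204 − $38,668 = $65,536.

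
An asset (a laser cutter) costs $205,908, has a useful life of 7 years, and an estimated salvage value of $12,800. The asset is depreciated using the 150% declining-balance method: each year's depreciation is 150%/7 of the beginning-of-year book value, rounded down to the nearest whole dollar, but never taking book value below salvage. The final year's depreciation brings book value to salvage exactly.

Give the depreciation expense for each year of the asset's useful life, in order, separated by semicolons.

Depreciable base = $205,908 − $12,800 = $193,108.
Year 1: ⌊$205,908 × 150%/7⌋ = $44,123. Book value $161,785.
Year 2: ⌊$161,785 × 150%/7⌋ = $34,668. Book value $127,117.
Year 3: ⌊$127,117 × 150%/7⌋ = $27,239. Book value $99,878.
Year 4: ⌊$99,878 × 150%/7⌋ = $21,402. Book value $78,476.
Year 5: ⌊$78,476 × 150%/7⌋ = $16,816. Book value $61,660.
Year 6: ⌊$61,660 × 150%/7⌋ = $13,212. Book value $48,448.
Year 7 (final): $48,448 − $12,800 = $35,648. Book value $12,800.

$44,123; $34,668; $27,239; $21,402; $16,816; $13,212; $35,648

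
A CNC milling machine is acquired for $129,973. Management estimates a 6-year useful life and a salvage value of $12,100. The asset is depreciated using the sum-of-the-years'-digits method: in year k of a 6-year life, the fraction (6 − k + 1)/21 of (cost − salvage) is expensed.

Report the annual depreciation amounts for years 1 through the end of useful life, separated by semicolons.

Depreciable base = $129,973 − $12,100 = $117,873.
Sum of the years' digits = 6+5+4+3+2+1 = 21.
Year 1: $117,873 × 6/21 = $33,678. Book value $96,295.
Year 2: $117,873 × 5/21 = $28,065. Book value $68,230.
Year 3: $117,873 × 4/21 = $22,452. Book value $45,778.
Year 4: $117,873 × 3/21 = $16,839. Book value $28,939.
Year 5: $117,873 × 2/21 = $11,226. Book value $17,713.
Year 6: $117,873 × 1/21 = $5,613. Book value $12,100.

$33,678; $28,065; $22,452; $16,839; $11,226; $5,613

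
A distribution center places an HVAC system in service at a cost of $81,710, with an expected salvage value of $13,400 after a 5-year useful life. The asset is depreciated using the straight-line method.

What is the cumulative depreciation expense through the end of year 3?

$40,986

Depreciable base = $81,710 − $13,400 = $68,310.
Annual expense = $68,310 / 5 = $13,662.
End of year 1: book value $68,048.
End of year 2: book value $54,386.
End of year 3: book value $40,724.
Accumulated through year 3 = $81,710 − $40,724 = $40,986.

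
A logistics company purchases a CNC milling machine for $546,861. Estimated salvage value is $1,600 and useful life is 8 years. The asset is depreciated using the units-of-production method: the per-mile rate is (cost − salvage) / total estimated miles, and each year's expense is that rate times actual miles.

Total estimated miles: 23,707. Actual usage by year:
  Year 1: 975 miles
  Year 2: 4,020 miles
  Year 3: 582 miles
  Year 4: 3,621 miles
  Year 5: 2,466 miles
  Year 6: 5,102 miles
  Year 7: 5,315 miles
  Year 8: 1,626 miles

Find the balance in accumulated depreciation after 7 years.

$507,863

Depreciable base = $546,861 − $1,600 = $545,261.
Rate = $545,261 / 23,707 miles = $23 per mile.
Year 1: 975 × $23 = $22,425. Book value $524,436.
Year 2: 4,020 × $23 = $92,460. Book value $431,976.
Year 3: 582 × $23 = $13,386. Book value $418,590.
Year 4: 3,621 × $23 = $83,283. Book value $335,307.
Year 5: 2,466 × $23 = $56,718. Book value $278,589.
Year 6: 5,102 × $23 = $117,346. Book value $161,243.
Year 7: 5,315 × $23 = $122,245. Book value $38,998.
Accumulated through year 7 = $546,861 − $38,998 = $507,863.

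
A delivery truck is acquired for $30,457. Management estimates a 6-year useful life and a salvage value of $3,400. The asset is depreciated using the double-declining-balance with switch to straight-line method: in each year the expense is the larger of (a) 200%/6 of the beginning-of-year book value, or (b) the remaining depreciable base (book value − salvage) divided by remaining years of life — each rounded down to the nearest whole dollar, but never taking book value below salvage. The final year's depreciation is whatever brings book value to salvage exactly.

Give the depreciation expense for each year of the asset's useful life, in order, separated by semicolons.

Depreciable base = $30,457 − $3,400 = $27,057.
Year 1: DB = ⌊$30,457 × 200%/6⌋ = $10,152; SL = ⌊$27,057/6⌋ = $4,509 → take DB $10,152. Book value $20,305.
Year 2: DB = ⌊$20,305 × 200%/6⌋ = $6,768; SL = ⌊$16,905/5⌋ = $3,381 → take DB $6,768. Book value $13,537.
Year 3: DB = ⌊$13,537 × 200%/6⌋ = $4,512; SL = ⌊$10,137/4⌋ = $2,534 → take DB $4,512. Book value $9,025.
Year 4: DB = ⌊$9,025 × 200%/6⌋ = $3,008; SL = ⌊$5,625/3⌋ = $1,875 → take DB $3,008. Book value $6,017.
Year 5: DB = ⌊$6,017 × 200%/6⌋ = $2,005; SL = ⌊$2,617/2⌋ = $1,308 → take DB $2,005. Book value $4,012.
Year 6 (final): $4,012 − $3,400 = $612. Book value $3,400.

$10,152; $6,768; $4,512; $3,008; $2,005; $612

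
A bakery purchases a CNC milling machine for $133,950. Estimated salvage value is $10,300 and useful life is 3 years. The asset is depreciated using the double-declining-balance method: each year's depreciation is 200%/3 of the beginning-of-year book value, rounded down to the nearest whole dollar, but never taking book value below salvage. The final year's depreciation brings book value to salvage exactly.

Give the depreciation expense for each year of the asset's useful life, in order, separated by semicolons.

Depreciable base = $133,950 − $10,300 = $123,650.
Year 1: ⌊$133,950 × 200%/3⌋ = $89,300. Book value $44,650.
Year 2: ⌊$44,650 × 200%/3⌋ = $29,766. Book value $14,884.
Year 3 (final): $14,884 − $10,300 = $4,584. Book value $10,300.

$89,300; $29,766; $4,584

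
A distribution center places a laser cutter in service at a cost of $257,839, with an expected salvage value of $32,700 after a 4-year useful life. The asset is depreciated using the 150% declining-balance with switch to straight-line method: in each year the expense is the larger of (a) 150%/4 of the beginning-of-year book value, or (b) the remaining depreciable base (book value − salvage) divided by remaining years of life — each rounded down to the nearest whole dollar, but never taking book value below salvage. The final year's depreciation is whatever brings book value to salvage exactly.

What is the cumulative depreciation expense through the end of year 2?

Depreciable base = $257,839 − $32,700 = $225,139.
Year 1: DB = ⌊$257,839 × 150%/4⌋ = $96,689; SL = ⌊$225,139/4⌋ = $56,284 → take DB $96,689. Book value $161,150.
Year 2: DB = ⌊$161,150 × 150%/4⌋ = $60,431; SL = ⌊$128,450/3⌋ = $42,816 → take DB $60,431. Book value $100,719.
Accumulated through year 2 = $257,839 − $100,719 = $157,120.

$157,120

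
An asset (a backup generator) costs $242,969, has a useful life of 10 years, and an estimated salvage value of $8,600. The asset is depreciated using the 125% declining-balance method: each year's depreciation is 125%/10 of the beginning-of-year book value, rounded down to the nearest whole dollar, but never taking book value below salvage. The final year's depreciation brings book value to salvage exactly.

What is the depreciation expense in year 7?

Depreciable base = $242,969 − $8,600 = $234,369.
Year 1: ⌊$242,969 × 125%/10⌋ = $30,371. Book value $212,598.
Year 2: ⌊$212,598 × 125%/10⌋ = $26,574. Book value $186,024.
Year 3: ⌊$186,024 × 125%/10⌋ = $23,253. Book value $162,771.
Year 4: ⌊$162,771 × 125%/10⌋ = $20,346. Book value $142,425.
Year 5: ⌊$142,425 × 125%/10⌋ = $17,803. Book value $124,622.
Year 6: ⌊$124,622 × 125%/10⌋ = $15,577. Book value $109,045.
Year 7: ⌊$109,045 × 125%/10⌋ = $13,630. Book value $95,415.

$13,630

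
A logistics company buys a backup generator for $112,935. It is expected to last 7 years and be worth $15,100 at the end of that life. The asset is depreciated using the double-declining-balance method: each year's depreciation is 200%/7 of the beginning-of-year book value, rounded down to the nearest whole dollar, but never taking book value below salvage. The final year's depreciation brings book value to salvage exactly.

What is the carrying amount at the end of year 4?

Depreciable base = $112,935 − $15,100 = $97,835.
Year 1: ⌊$112,935 × 200%/7⌋ = $32,267. Book value $80,668.
Year 2: ⌊$80,668 × 200%/7⌋ = $23,048. Book value $57,620.
Year 3: ⌊$57,620 × 200%/7⌋ = $16,462. Book value $41,158.
Year 4: ⌊$41,158 × 200%/7⌋ = $11,759. Book value $29,399.

$29,399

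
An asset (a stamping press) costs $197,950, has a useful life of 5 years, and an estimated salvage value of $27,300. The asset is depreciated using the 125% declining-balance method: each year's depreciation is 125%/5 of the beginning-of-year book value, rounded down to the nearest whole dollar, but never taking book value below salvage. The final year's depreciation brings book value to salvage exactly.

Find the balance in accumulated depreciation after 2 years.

Depreciable base = $197,950 − $27,300 = $170,650.
Year 1: ⌊$197,950 × 125%/5⌋ = $49,487. Book value $148,463.
Year 2: ⌊$148,463 × 125%/5⌋ = $37,115. Book value $111,348.
Accumulated through year 2 = $197,950 − $111,348 = $86,602.

$86,602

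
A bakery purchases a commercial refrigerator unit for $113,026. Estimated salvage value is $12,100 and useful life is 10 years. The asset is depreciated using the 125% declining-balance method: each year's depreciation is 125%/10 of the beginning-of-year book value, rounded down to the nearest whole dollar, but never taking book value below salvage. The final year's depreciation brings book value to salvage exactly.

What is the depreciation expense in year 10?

$21,885

Depreciable base = $113,026 − $12,100 = $100,926.
Year 1: ⌊$113,026 × 125%/10⌋ = $14,128. Book value $98,898.
Year 2: ⌊$98,898 × 125%/10⌋ = $12,362. Book value $86,536.
Year 3: ⌊$86,536 × 125%/10⌋ = $10,817. Book value $75,719.
Year 4: ⌊$75,719 × 125%/10⌋ = $9,464. Book value $66,255.
Year 5: ⌊$66,255 × 125%/10⌋ = $8,281. Book value $57,974.
Year 6: ⌊$57,974 × 125%/10⌋ = $7,246. Book value $50,728.
Year 7: ⌊$50,728 × 125%/10⌋ = $6,341. Book value $44,387.
Year 8: ⌊$44,387 × 125%/10⌋ = $5,548. Book value $38,839.
Year 9: ⌊$38,839 × 125%/10⌋ = $4,854. Book value $33,985.
Year 10 (final): $33,985 − $12,100 = $21,885. Book value $12,100.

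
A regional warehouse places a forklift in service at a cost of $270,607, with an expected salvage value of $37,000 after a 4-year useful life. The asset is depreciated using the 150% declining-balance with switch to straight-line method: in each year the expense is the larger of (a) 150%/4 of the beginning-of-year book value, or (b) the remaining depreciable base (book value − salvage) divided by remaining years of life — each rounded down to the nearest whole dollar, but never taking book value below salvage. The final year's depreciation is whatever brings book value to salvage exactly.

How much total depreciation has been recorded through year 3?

$204,540

Depreciable base = $270,607 − $37,000 = $233,607.
Year 1: DB = ⌊$270,607 × 150%/4⌋ = $101,477; SL = ⌊$233,607/4⌋ = $58,401 → take DB $101,477. Book value $169,130.
Year 2: DB = ⌊$169,130 × 150%/4⌋ = $63,423; SL = ⌊$132,130/3⌋ = $44,043 → take DB $63,423. Book value $105,707.
Year 3: DB = ⌊$105,707 × 150%/4⌋ = $39,640; SL = ⌊$68,707/2⌋ = $34,353 → take DB $39,640. Book value $66,067.
Accumulated through year 3 = $270,607 − $66,067 = $204,540.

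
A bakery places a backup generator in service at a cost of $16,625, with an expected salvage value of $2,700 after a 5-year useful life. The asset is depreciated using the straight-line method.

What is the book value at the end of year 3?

Depreciable base = $16,625 − $2,700 = $13,925.
Annual expense = $13,925 / 5 = $2,785.
End of year 1: book value $13,840.
End of year 2: book value $11,055.
End of year 3: book value $8,270.

$8,270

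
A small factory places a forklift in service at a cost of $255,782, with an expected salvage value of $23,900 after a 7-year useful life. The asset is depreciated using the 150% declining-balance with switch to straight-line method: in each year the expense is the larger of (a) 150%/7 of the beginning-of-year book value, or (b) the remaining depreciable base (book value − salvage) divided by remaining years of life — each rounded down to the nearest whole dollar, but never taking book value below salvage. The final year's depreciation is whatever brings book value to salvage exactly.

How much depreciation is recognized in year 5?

$24,528

Depreciable base = $255,782 − $23,900 = $231,882.
Year 1: DB = ⌊$255,782 × 150%/7⌋ = $54,810; SL = ⌊$231,882/7⌋ = $33,126 → take DB $54,810. Book value $200,972.
Year 2: DB = ⌊$200,972 × 150%/7⌋ = $43,065; SL = ⌊$177,072/6⌋ = $29,512 → take DB $43,065. Book value $157,907.
Year 3: DB = ⌊$157,907 × 150%/7⌋ = $33,837; SL = ⌊$134,007/5⌋ = $26,801 → take DB $33,837. Book value $124,070.
Year 4: DB = ⌊$124,070 × 150%/7⌋ = $26,586; SL = ⌊$100,170/4⌋ = $25,042 → take DB $26,586. Book value $97,484.
Year 5: DB = ⌊$97,484 × 150%/7⌋ = $20,889; SL = ⌊$73,584/3⌋ = $24,528 → take SL $24,528. Book value $72,956.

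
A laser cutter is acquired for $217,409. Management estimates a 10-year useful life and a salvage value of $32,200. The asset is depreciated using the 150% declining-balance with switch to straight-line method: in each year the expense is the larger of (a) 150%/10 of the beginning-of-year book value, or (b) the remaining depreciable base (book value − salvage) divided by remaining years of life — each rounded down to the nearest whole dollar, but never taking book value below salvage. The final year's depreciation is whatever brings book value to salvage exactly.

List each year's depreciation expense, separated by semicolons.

Depreciable base = $217,409 − $32,200 = $185,209.
Year 1: DB = ⌊$217,409 × 150%/10⌋ = $32,611; SL = ⌊$185,209/10⌋ = $18,520 → take DB $32,611. Book value $184,798.
Year 2: DB = ⌊$184,798 × 150%/10⌋ = $27,719; SL = ⌊$152,598/9⌋ = $16,955 → take DB $27,719. Book value $157,079.
Year 3: DB = ⌊$157,079 × 150%/10⌋ = $23,561; SL = ⌊$124,879/8⌋ = $15,609 → take DB $23,561. Book value $133,518.
Year 4: DB = ⌊$133,518 × 150%/10⌋ = $20,027; SL = ⌊$101,318/7⌋ = $14,474 → take DB $20,027. Book value $113,491.
Year 5: DB = ⌊$113,491 × 150%/10⌋ = $17,023; SL = ⌊$81,291/6⌋ = $13,548 → take DB $17,023. Book value $96,468.
Year 6: DB = ⌊$96,468 × 150%/10⌋ = $14,470; SL = ⌊$64,268/5⌋ = $12,853 → take DB $14,470. Book value $81,998.
Year 7: DB = ⌊$81,998 × 150%/10⌋ = $12,299; SL = ⌊$49,798/4⌋ = $12,449 → take SL $12,449. Book value $69,549.
Year 8: DB = ⌊$69,549 × 150%/10⌋ = $10,432; SL = ⌊$37,349/3⌋ = $12,449 → take SL $12,449. Book value $57,100.
Year 9: DB = ⌊$57,100 × 150%/10⌋ = $8,565; SL = ⌊$24,900/2⌋ = $12,450 → take SL $12,450. Book value $44,650.
Year 10 (final): $44,650 − $32,200 = $12,450. Book value $32,200.

$32,611; $27,719; $23,561; $20,027; $17,023; $14,470; $12,449; $12,449; $12,450; $12,450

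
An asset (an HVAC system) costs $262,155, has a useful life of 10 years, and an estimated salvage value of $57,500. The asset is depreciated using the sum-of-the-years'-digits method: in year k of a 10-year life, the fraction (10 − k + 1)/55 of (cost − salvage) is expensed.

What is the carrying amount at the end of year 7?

Depreciable base = $262,155 − $57,500 = $204,655.
Sum of the years' digits = 10+9+8+7+6+5+4+3+2+1 = 55.
Year 1: $204,655 × 10/55 = $37,210. Book value $224,945.
Year 2: $204,655 × 9/55 = $33,489. Book value $191,456.
Year 3: $204,655 × 8/55 = $29,768. Book value $161,688.
Year 4: $204,655 × 7/55 = $26,047. Book value $135,641.
Year 5: $204,655 × 6/55 = $22,326. Book value $113,315.
Year 6: $204,655 × 5/55 = $18,605. Book value $94,710.
Year 7: $204,655 × 4/55 = $14,884. Book value $79,826.

$79,826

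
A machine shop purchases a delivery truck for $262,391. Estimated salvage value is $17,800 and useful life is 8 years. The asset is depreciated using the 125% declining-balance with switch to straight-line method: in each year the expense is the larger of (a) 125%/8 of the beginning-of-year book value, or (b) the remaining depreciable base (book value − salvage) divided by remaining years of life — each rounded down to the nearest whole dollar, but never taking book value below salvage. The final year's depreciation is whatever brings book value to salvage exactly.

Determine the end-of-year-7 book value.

$45,763

Depreciable base = $262,391 − $17,800 = $244,591.
Year 1: DB = ⌊$262,391 × 125%/8⌋ = $40,998; SL = ⌊$244,591/8⌋ = $30,573 → take DB $40,998. Book value $221,393.
Year 2: DB = ⌊$221,393 × 125%/8⌋ = $34,592; SL = ⌊$203,593/7⌋ = $29,084 → take DB $34,592. Book value $186,801.
Year 3: DB = ⌊$186,801 × 125%/8⌋ = $29,187; SL = ⌊$169,001/6⌋ = $28,166 → take DB $29,187. Book value $157,614.
Year 4: DB = ⌊$157,614 × 125%/8⌋ = $24,627; SL = ⌊$139,814/5⌋ = $27,962 → take SL $27,962. Book value $129,652.
Year 5: DB = ⌊$129,652 × 125%/8⌋ = $20,258; SL = ⌊$111,852/4⌋ = $27,963 → take SL $27,963. Book value $101,689.
Year 6: DB = ⌊$101,689 × 125%/8⌋ = $15,888; SL = ⌊$83,889/3⌋ = $27,963 → take SL $27,963. Book value $73,726.
Year 7: DB = ⌊$73,726 × 125%/8⌋ = $11,519; SL = ⌊$55,926/2⌋ = $27,963 → take SL $27,963. Book value $45,763.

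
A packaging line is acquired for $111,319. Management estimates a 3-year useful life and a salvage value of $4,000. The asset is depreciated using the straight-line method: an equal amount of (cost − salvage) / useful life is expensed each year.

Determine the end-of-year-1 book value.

$75,546

Depreciable base = $111,319 − $4,000 = $107,319.
Annual expense = $107,319 / 3 = $35,773.
End of year 1: book value $75,546.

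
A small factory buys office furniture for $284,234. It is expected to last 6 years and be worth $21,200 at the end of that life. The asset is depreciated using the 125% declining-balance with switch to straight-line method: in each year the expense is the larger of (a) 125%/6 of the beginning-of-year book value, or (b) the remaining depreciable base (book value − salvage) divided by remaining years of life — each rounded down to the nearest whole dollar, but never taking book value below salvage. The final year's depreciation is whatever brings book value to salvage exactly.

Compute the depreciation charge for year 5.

Depreciable base = $284,234 − $21,200 = $263,034.
Year 1: DB = ⌊$284,234 × 125%/6⌋ = $59,215; SL = ⌊$263,034/6⌋ = $43,839 → take DB $59,215. Book value $225,019.
Year 2: DB = ⌊$225,019 × 125%/6⌋ = $46,878; SL = ⌊$203,819/5⌋ = $40,763 → take DB $46,878. Book value $178,141.
Year 3: DB = ⌊$178,141 × 125%/6⌋ = $37,112; SL = ⌊$156,941/4⌋ = $39,235 → take SL $39,235. Book value $138,906.
Year 4: DB = ⌊$138,906 × 125%/6⌋ = $28,938; SL = ⌊$117,706/3⌋ = $39,235 → take SL $39,235. Book value $99,671.
Year 5: DB = ⌊$99,671 × 125%/6⌋ = $20,764; SL = ⌊$78,471/2⌋ = $39,235 → take SL $39,235. Book value $60,436.

$39,235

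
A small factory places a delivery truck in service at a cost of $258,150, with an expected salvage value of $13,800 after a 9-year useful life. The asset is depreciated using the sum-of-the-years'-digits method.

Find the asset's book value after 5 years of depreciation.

Depreciable base = $258,150 − $13,800 = $244,350.
Sum of the years' digits = 9+8+7+6+5+4+3+2+1 = 45.
Year 1: $244,350 × 9/45 = $48,870. Book value $209,280.
Year 2: $244,350 × 8/45 = $43,440. Book value $165,840.
Year 3: $244,350 × 7/45 = $38,010. Book value $127,830.
Year 4: $244,350 × 6/45 = $32,580. Book value $95,250.
Year 5: $244,350 × 5/45 = $27,150. Book value $68,100.

$68,100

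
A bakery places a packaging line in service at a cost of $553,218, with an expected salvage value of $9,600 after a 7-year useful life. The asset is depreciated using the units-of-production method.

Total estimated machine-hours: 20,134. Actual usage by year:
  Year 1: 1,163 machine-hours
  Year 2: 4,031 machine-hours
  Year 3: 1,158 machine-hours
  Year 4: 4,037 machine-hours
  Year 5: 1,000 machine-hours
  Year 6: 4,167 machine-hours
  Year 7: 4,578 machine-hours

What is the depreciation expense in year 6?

Depreciable base = $553,218 − $9,600 = $543,618.
Rate = $543,618 / 20,134 machine-hours = $27 per machine-hour.
Year 1: 1,163 × $27 = $31,401. Book value $521,817.
Year 2: 4,031 × $27 = $108,837. Book value $412,980.
Year 3: 1,158 × $27 = $31,266. Book value $381,714.
Year 4: 4,037 × $27 = $108,999. Book value $272,715.
Year 5: 1,000 × $27 = $27,000. Book value $245,715.
Year 6: 4,167 × $27 = $112,509. Book value $133,206.

$112,509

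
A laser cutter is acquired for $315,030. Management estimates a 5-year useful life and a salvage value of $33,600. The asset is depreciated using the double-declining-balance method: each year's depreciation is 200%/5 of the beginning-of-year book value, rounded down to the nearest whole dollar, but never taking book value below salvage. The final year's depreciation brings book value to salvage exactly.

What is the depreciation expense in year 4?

$27,218

Depreciable base = $315,030 − $33,600 = $281,430.
Year 1: ⌊$315,030 × 200%/5⌋ = $126,012. Book value $189,018.
Year 2: ⌊$189,018 × 200%/5⌋ = $75,607. Book value $113,411.
Year 3: ⌊$113,411 × 200%/5⌋ = $45,364. Book value $68,047.
Year 4: ⌊$68,047 × 200%/5⌋ = $27,218. Book value $40,829.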